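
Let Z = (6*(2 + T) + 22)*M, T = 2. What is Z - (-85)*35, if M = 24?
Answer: 4079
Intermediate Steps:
Z = 1104 (Z = (6*(2 + 2) + 22)*24 = (6*4 + 22)*24 = (24 + 22)*24 = 46*24 = 1104)
Z - (-85)*35 = 1104 - (-85)*35 = 1104 - 1*(-2975) = 1104 + 2975 = 4079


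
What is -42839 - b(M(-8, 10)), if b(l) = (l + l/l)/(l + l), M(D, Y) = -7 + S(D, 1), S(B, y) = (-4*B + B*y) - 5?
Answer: -1028149/24 ≈ -42840.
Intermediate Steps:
S(B, y) = -5 - 4*B + B*y
M(D, Y) = -12 - 3*D (M(D, Y) = -7 + (-5 - 4*D + D*1) = -7 + (-5 - 4*D + D) = -7 + (-5 - 3*D) = -12 - 3*D)
b(l) = (1 + l)/(2*l) (b(l) = (l + 1)/((2*l)) = (1 + l)*(1/(2*l)) = (1 + l)/(2*l))
-42839 - b(M(-8, 10)) = -42839 - (1 + (-12 - 3*(-8)))/(2*(-12 - 3*(-8))) = -42839 - (1 + (-12 + 24))/(2*(-12 + 24)) = -42839 - (1 + 12)/(2*12) = -42839 - 13/(2*12) = -42839 - 1*13/24 = -42839 - 13/24 = -1028149/24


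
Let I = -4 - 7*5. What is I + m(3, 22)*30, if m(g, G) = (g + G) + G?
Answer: 1371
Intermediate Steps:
m(g, G) = g + 2*G (m(g, G) = (G + g) + G = g + 2*G)
I = -39 (I = -4 - 35 = -39)
I + m(3, 22)*30 = -39 + (3 + 2*22)*30 = -39 + (3 + 44)*30 = -39 + 47*30 = -39 + 1410 = 1371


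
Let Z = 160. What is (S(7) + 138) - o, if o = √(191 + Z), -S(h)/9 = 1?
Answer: 129 - 3*√39 ≈ 110.27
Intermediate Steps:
S(h) = -9 (S(h) = -9*1 = -9)
o = 3*√39 (o = √(191 + 160) = √351 = 3*√39 ≈ 18.735)
(S(7) + 138) - o = (-9 + 138) - 3*√39 = 129 - 3*√39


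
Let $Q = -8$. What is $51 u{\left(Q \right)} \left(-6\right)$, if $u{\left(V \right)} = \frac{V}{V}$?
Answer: $-306$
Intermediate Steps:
$u{\left(V \right)} = 1$
$51 u{\left(Q \right)} \left(-6\right) = 51 \cdot 1 \left(-6\right) = 51 \left(-6\right) = -306$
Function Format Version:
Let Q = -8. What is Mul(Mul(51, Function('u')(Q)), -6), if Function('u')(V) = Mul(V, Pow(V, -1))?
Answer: -306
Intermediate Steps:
Function('u')(V) = 1
Mul(Mul(51, Function('u')(Q)), -6) = Mul(Mul(51, 1), -6) = Mul(51, -6) = -306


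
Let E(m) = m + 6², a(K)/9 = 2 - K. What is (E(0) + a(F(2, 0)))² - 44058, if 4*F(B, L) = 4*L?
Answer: -41142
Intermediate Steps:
F(B, L) = L (F(B, L) = (4*L)/4 = L)
a(K) = 18 - 9*K (a(K) = 9*(2 - K) = 18 - 9*K)
E(m) = 36 + m (E(m) = m + 36 = 36 + m)
(E(0) + a(F(2, 0)))² - 44058 = ((36 + 0) + (18 - 9*0))² - 44058 = (36 + (18 + 0))² - 44058 = (36 + 18)² - 44058 = 54² - 44058 = 2916 - 44058 = -41142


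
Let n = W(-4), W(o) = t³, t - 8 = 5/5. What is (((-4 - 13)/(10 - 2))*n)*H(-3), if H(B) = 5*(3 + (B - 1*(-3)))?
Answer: -185895/8 ≈ -23237.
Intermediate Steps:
t = 9 (t = 8 + 5/5 = 8 + 5*(⅕) = 8 + 1 = 9)
H(B) = 30 + 5*B (H(B) = 5*(3 + (B + 3)) = 5*(3 + (3 + B)) = 5*(6 + B) = 30 + 5*B)
W(o) = 729 (W(o) = 9³ = 729)
n = 729
(((-4 - 13)/(10 - 2))*n)*H(-3) = (((-4 - 13)/(10 - 2))*729)*(30 + 5*(-3)) = (-17/8*729)*(30 - 15) = (-17*⅛*729)*15 = -17/8*729*15 = -12393/8*15 = -185895/8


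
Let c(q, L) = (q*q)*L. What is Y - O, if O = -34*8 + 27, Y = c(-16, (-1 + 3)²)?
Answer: 1269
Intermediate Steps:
c(q, L) = L*q² (c(q, L) = q²*L = L*q²)
Y = 1024 (Y = (-1 + 3)²*(-16)² = 2²*256 = 4*256 = 1024)
O = -245 (O = -272 + 27 = -245)
Y - O = 1024 - 1*(-245) = 1024 + 245 = 1269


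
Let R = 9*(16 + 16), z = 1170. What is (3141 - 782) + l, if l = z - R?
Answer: 3241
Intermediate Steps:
R = 288 (R = 9*32 = 288)
l = 882 (l = 1170 - 1*288 = 1170 - 288 = 882)
(3141 - 782) + l = (3141 - 782) + 882 = 2359 + 882 = 3241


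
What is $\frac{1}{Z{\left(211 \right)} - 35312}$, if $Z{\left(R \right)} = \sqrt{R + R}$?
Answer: $- \frac{17656}{623468461} - \frac{\sqrt{422}}{1246936922} \approx -2.8335 \cdot 10^{-5}$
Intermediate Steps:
$Z{\left(R \right)} = \sqrt{2} \sqrt{R}$ ($Z{\left(R \right)} = \sqrt{2 R} = \sqrt{2} \sqrt{R}$)
$\frac{1}{Z{\left(211 \right)} - 35312} = \frac{1}{\sqrt{2} \sqrt{211} - 35312} = \frac{1}{\sqrt{422} - 35312} = \frac{1}{-35312 + \sqrt{422}}$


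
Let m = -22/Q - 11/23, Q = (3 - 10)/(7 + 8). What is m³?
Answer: 424072554697/4173281 ≈ 1.0162e+5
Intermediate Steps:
Q = -7/15 ≈ -0.46667
m = 7513/161 (m = -22/(-7/15) - 11/23 = -22*(-15/7) - 11*1/23 = 330/7 - 11/23 = 7513/161 ≈ 46.665)
m³ = (7513/161)³ = 424072554697/4173281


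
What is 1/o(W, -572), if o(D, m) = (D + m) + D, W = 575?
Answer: 1/578 ≈ 0.0017301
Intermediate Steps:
o(D, m) = m + 2*D
1/o(W, -572) = 1/(-572 + 2*575) = 1/(-572 + 1150) = 1/578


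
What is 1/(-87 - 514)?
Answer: -1/601 ≈ -0.0016639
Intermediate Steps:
1/(-87 - 514) = 1/(-601) = -1/601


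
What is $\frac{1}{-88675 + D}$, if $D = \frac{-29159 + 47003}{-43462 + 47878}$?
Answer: $- \frac{368}{32630913} \approx -1.1278 \cdot 10^{-5}$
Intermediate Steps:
$D = \frac{1487}{368}$ ($D = \frac{17844}{4416} = 17844 \cdot \frac{1}{4416} = \frac{1487}{368} \approx 4.0408$)
$\frac{1}{-88675 + D} = \frac{1}{-88675 + \frac{1487}{368}} = \frac{1}{- \frac{32630913}{368}} = - \frac{368}{32630913}$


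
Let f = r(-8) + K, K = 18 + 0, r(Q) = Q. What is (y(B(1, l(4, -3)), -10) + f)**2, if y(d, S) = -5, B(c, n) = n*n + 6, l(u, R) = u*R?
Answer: 25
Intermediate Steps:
K = 18
l(u, R) = R*u
B(c, n) = 6 + n**2 (B(c, n) = n**2 + 6 = 6 + n**2)
f = 10 (f = -8 + 18 = 10)
(y(B(1, l(4, -3)), -10) + f)**2 = (-5 + 10)**2 = 5**2 = 25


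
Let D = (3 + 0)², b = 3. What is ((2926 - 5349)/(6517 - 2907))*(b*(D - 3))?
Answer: -21807/1805 ≈ -12.081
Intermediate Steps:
D = 9 (D = 3² = 9)
((2926 - 5349)/(6517 - 2907))*(b*(D - 3)) = ((2926 - 5349)/(6517 - 2907))*(3*(9 - 3)) = (-2423/3610)*(3*6) = -2423*1/3610*18 = -2423/3610*18 = -21807/1805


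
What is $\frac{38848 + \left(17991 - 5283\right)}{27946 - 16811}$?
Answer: $\frac{51556}{11135} \approx 4.6301$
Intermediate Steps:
$\frac{38848 + \left(17991 - 5283\right)}{27946 - 16811} = \frac{38848 + 12708}{11135} = 51556 \cdot \frac{1}{11135} = \frac{51556}{11135}$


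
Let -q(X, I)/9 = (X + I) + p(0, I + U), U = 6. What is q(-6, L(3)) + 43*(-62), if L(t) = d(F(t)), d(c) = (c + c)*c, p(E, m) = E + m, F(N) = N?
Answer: -2990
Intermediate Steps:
d(c) = 2*c**2 (d(c) = (2*c)*c = 2*c**2)
L(t) = 2*t**2
q(X, I) = -54 - 18*I - 9*X (q(X, I) = -9*((X + I) + (0 + (I + 6))) = -9*((I + X) + (0 + (6 + I))) = -9*((I + X) + (6 + I)) = -9*(6 + X + 2*I) = -54 - 18*I - 9*X)
q(-6, L(3)) + 43*(-62) = (-54 - 36*3**2 - 9*(-6)) + 43*(-62) = (-54 - 36*9 + 54) - 2666 = (-54 - 18*18 + 54) - 2666 = (-54 - 324 + 54) - 2666 = -324 - 2666 = -2990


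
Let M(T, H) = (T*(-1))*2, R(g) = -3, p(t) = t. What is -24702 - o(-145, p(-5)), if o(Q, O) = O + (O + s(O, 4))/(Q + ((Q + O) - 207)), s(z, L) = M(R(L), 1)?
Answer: -12397893/502 ≈ -24697.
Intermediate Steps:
M(T, H) = -2*T (M(T, H) = -T*2 = -2*T)
s(z, L) = 6 (s(z, L) = -2*(-3) = 6)
o(Q, O) = O + (6 + O)/(-207 + O + 2*Q) (o(Q, O) = O + (O + 6)/(Q + ((Q + O) - 207)) = O + (6 + O)/(Q + ((O + Q) - 207)) = O + (6 + O)/(Q + (-207 + O + Q)) = O + (6 + O)/(-207 + O + 2*Q))
-24702 - o(-145, p(-5)) = -24702 - (6 + (-5)**2 - 206*(-5) + 2*(-5)*(-145))/(-207 - 5 + 2*(-145)) = -24702 - (6 + 25 + 1030 + 1450)/(-207 - 5 - 290) = -24702 - 2511/(-502) = -24702 - (-1)*2511/502 = -24702 - 1*(-2511/502) = -24702 + 2511/502 = -12397893/502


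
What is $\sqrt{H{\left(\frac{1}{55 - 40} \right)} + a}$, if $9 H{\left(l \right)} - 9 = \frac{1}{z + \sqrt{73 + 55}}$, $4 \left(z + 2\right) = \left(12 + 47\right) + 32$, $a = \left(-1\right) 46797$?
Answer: $\frac{8 \sqrt{-546197 - 210582 \sqrt{2}}}{3 \sqrt{83 + 32 \sqrt{2}}} \approx 216.32 i$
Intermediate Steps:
$a = -46797$
$z = \frac{83}{4}$ ($z = -2 + \frac{\left(12 + 47\right) + 32}{4} = -2 + \frac{59 + 32}{4} = -2 + \frac{1}{4} \cdot 91 = -2 + \frac{91}{4} = \frac{83}{4} \approx 20.75$)
$H{\left(l \right)} = 1 + \frac{1}{9 \left(\frac{83}{4} + 8 \sqrt{2}\right)}$ ($H{\left(l \right)} = 1 + \frac{1}{9 \left(\frac{83}{4} + \sqrt{73 + 55}\right)} = 1 + \frac{1}{9 \left(\frac{83}{4} + \sqrt{128}\right)} = 1 + \frac{1}{9 \left(\frac{83}{4} + 8 \sqrt{2}\right)}$)
$\sqrt{H{\left(\frac{1}{55 - 40} \right)} + a} = \sqrt{\left(\frac{43901}{43569} - \frac{128 \sqrt{2}}{43569}\right) - 46797} = \sqrt{- \frac{2038854592}{43569} - \frac{128 \sqrt{2}}{43569}}$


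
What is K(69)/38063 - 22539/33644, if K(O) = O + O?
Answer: -853259085/1280591572 ≈ -0.66630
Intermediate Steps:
K(O) = 2*O
K(69)/38063 - 22539/33644 = (2*69)/38063 - 22539/33644 = 138*(1/38063) - 22539*1/33644 = 138/38063 - 22539/33644 = -853259085/1280591572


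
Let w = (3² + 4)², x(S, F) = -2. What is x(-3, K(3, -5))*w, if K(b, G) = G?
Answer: -338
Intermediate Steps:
w = 169 (w = (9 + 4)² = 13² = 169)
x(-3, K(3, -5))*w = -2*169 = -338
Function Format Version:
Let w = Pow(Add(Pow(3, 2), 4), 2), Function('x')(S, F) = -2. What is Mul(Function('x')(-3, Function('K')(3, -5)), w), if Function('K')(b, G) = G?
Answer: -338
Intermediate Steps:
w = 169 (w = Pow(Add(9, 4), 2) = Pow(13, 2) = 169)
Mul(Function('x')(-3, Function('K')(3, -5)), w) = Mul(-2, 169) = -338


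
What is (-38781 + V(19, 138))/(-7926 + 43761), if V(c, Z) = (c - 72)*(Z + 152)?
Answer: -54151/35835 ≈ -1.5111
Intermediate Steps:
V(c, Z) = (-72 + c)*(152 + Z)
(-38781 + V(19, 138))/(-7926 + 43761) = (-38781 + (-10944 - 72*138 + 152*19 + 138*19))/(-7926 + 43761) = (-38781 + (-10944 - 9936 + 2888 + 2622))/35835 = (-38781 - 15370)*(1/35835) = -54151*1/35835 = -54151/35835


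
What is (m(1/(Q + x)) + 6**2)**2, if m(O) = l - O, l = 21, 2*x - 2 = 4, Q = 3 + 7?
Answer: 547600/169 ≈ 3240.2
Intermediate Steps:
Q = 10
x = 3 (x = 1 + (1/2)*4 = 1 + 2 = 3)
m(O) = 21 - O
(m(1/(Q + x)) + 6**2)**2 = ((21 - 1/(10 + 3)) + 6**2)**2 = ((21 - 1/13) + 36)**2 = (272/13 + 36)**2 = (740/13)**2 = 547600/169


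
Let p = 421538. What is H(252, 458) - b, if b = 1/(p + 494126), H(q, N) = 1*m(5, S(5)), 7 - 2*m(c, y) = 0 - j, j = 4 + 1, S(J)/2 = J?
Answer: 5493983/915664 ≈ 6.0000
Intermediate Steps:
S(J) = 2*J
j = 5
m(c, y) = 6 (m(c, y) = 7/2 - (0 - 1*5)/2 = 7/2 - (0 - 5)/2 = 7/2 - ½*(-5) = 7/2 + 5/2 = 6)
H(q, N) = 6 (H(q, N) = 1*6 = 6)
b = 1/915664 (b = 1/(421538 + 494126) = 1/915664 ≈ 1.0921e-6)
H(252, 458) - b = 6 - 1*1/915664 = 6 - 1/915664 = 5493983/915664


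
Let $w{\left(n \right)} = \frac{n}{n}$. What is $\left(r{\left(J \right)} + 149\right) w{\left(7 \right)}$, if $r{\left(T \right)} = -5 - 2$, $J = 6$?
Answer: $142$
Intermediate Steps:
$r{\left(T \right)} = -7$
$w{\left(n \right)} = 1$
$\left(r{\left(J \right)} + 149\right) w{\left(7 \right)} = \left(-7 + 149\right) 1 = 142 \cdot 1 = 142$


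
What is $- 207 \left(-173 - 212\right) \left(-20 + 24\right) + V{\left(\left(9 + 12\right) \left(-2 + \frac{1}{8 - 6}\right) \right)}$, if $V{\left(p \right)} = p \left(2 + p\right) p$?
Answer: $\frac{2316069}{8} \approx 2.8951 \cdot 10^{5}$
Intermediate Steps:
$V{\left(p \right)} = p^{2} \left(2 + p\right)$
$- 207 \left(-173 - 212\right) \left(-20 + 24\right) + V{\left(\left(9 + 12\right) \left(-2 + \frac{1}{8 - 6}\right) \right)} = - 207 \left(-173 - 212\right) \left(-20 + 24\right) + \left(\left(9 + 12\right) \left(-2 + \frac{1}{8 - 6}\right)\right)^{2} \left(2 + \left(9 + 12\right) \left(-2 + \frac{1}{8 - 6}\right)\right) = - 207 \left(\left(-385\right) 4\right) + \left(21 \left(-2 + \frac{1}{2}\right)\right)^{2} \left(2 + 21 \left(-2 + \frac{1}{2}\right)\right) = \left(-207\right) \left(-1540\right) + \left(21 \left(-2 + \frac{1}{2}\right)\right)^{2} \left(2 + 21 \left(-2 + \frac{1}{2}\right)\right) = 318780 + \left(21 \left(- \frac{3}{2}\right)\right)^{2} \left(2 + 21 \left(- \frac{3}{2}\right)\right) = 318780 + \left(- \frac{63}{2}\right)^{2} \left(2 - \frac{63}{2}\right) = 318780 + \frac{3969}{4} \left(- \frac{59}{2}\right) = 318780 - \frac{234171}{8} = \frac{2316069}{8}$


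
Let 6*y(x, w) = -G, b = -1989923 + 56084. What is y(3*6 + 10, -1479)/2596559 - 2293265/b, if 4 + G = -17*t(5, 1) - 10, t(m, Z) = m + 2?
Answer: 89543469803/75508677594 ≈ 1.1859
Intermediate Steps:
t(m, Z) = 2 + m
G = -133 (G = -4 + (-17*(2 + 5) - 10) = -4 + (-17*7 - 10) = -4 + (-119 - 10) = -4 - 129 = -133)
b = -1933839
y(x, w) = 133/6 (y(x, w) = (-1*(-133))/6 = (⅙)*133 = 133/6)
y(3*6 + 10, -1479)/2596559 - 2293265/b = (133/6)/2596559 - 2293265/(-1933839) = (133/6)*(1/2596559) - 2293265*(-1/1933839) = 1/117138 + 2293265/1933839 = 89543469803/75508677594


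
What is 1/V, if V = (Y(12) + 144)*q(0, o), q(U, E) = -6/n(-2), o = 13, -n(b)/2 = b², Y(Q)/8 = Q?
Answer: 1/180 ≈ 0.0055556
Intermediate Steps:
Y(Q) = 8*Q
n(b) = -2*b²
q(U, E) = ¾ (q(U, E) = -6/((-2*(-2)²)) = -6/((-2*4)) = -6/(-8) = -6*(-⅛) = ¾)
V = 180 (V = (8*12 + 144)*(¾) = (96 + 144)*(¾) = 240*(¾) = 180)
1/V = 1/180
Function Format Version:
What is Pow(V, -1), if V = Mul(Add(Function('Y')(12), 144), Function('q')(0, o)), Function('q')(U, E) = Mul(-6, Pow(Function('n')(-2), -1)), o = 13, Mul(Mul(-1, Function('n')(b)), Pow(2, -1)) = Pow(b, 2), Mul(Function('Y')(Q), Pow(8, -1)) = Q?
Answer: Rational(1, 180) ≈ 0.0055556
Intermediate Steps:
Function('Y')(Q) = Mul(8, Q)
Function('n')(b) = Mul(-2, Pow(b, 2))
Function('q')(U, E) = Rational(3, 4) (Function('q')(U, E) = Mul(-6, Pow(Mul(-2, Pow(-2, 2)), -1)) = Mul(-6, Pow(Mul(-2, 4), -1)) = Mul(-6, Pow(-8, -1)) = Mul(-6, Rational(-1, 8)) = Rational(3, 4))
V = 180 (V = Mul(Add(Mul(8, 12), 144), Rational(3, 4)) = Mul(Add(96, 144), Rational(3, 4)) = Mul(240, Rational(3, 4)) = 180)
Pow(V, -1) = Pow(180, -1) = Rational(1, 180)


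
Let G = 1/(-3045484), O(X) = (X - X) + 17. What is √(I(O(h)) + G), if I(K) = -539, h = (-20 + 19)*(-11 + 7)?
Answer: 3*I*√138866953865263/1522742 ≈ 23.216*I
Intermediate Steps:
h = 4 (h = -1*(-4) = 4)
O(X) = 17 (O(X) = 0 + 17 = 17)
G = -1/3045484 ≈ -3.2835e-7
√(I(O(h)) + G) = √(-539 - 1/3045484) = √(-1641515877/3045484) = 3*I*√138866953865263/1522742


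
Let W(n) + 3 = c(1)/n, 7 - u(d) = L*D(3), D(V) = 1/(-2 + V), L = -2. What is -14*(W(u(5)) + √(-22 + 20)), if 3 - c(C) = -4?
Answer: 280/9 - 14*I*√2 ≈ 31.111 - 19.799*I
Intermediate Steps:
c(C) = 7 (c(C) = 3 - 1*(-4) = 3 + 4 = 7)
u(d) = 9 (u(d) = 7 - (-2)/(-2 + 3) = 7 - (-2)/1 = 7 - (-2) = 7 - 1*(-2) = 7 + 2 = 9)
W(n) = -3 + 7/n
-14*(W(u(5)) + √(-22 + 20)) = -14*((-3 + 7/9) + √(-22 + 20)) = -14*((-3 + 7*(⅑)) + √(-2)) = -14*((-3 + 7/9) + I*√2) = -14*(-20/9 + I*√2) = 280/9 - 14*I*√2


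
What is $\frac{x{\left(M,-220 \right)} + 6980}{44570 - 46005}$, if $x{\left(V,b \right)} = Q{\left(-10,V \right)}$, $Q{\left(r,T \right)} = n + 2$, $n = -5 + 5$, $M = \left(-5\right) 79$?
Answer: $- \frac{6982}{1435} \approx -4.8655$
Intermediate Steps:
$M = -395$
$n = 0$
$Q{\left(r,T \right)} = 2$ ($Q{\left(r,T \right)} = 0 + 2 = 2$)
$x{\left(V,b \right)} = 2$
$\frac{x{\left(M,-220 \right)} + 6980}{44570 - 46005} = \frac{2 + 6980}{44570 - 46005} = \frac{6982}{-1435} = 6982 \left(- \frac{1}{1435}\right) = - \frac{6982}{1435}$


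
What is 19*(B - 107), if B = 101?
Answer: -114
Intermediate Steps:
19*(B - 107) = 19*(101 - 107) = 19*(-6) = -114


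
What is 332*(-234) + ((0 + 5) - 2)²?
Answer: -77679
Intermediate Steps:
332*(-234) + ((0 + 5) - 2)² = -77688 + (5 - 2)² = -77688 + 3² = -77688 + 9 = -77679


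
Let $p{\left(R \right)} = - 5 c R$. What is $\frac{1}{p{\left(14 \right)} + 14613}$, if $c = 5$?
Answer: $\frac{1}{14263} \approx 7.0111 \cdot 10^{-5}$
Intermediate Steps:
$p{\left(R \right)} = - 25 R$ ($p{\left(R \right)} = \left(-5\right) 5 R = - 25 R$)
$\frac{1}{p{\left(14 \right)} + 14613} = \frac{1}{\left(-25\right) 14 + 14613} = \frac{1}{-350 + 14613} = \frac{1}{14263}$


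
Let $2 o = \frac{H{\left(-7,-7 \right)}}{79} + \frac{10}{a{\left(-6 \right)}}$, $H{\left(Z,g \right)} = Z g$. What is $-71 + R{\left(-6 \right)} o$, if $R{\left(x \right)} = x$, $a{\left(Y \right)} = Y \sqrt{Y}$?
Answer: $- \frac{5756}{79} - \frac{5 i \sqrt{6}}{6} \approx -72.861 - 2.0412 i$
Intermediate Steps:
$a{\left(Y \right)} = Y^{\frac{3}{2}}$
$o = \frac{49}{158} + \frac{5 i \sqrt{6}}{36}$ ($o = \frac{\frac{\left(-7\right) \left(-7\right)}{79} + \frac{10}{\left(-6\right)^{\frac{3}{2}}}}{2} = \frac{49 \cdot \frac{1}{79} + \frac{10}{\left(-6\right) i \sqrt{6}}}{2} = \frac{\frac{49}{79} + 10 \frac{i \sqrt{6}}{36}}{2} = \frac{\frac{49}{79} + \frac{5 i \sqrt{6}}{18}}{2} = \frac{49}{158} + \frac{5 i \sqrt{6}}{36} \approx 0.31013 + 0.34021 i$)
$-71 + R{\left(-6 \right)} o = -71 - 6 \left(\frac{49}{158} + \frac{5 i \sqrt{6}}{36}\right) = -71 - \left(\frac{147}{79} + \frac{5 i \sqrt{6}}{6}\right) = - \frac{5756}{79} - \frac{5 i \sqrt{6}}{6}$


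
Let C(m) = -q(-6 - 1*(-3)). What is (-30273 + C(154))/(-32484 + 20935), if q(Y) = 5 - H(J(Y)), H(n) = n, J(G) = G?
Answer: 30281/11549 ≈ 2.6220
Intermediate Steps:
q(Y) = 5 - Y
C(m) = -8 (C(m) = -(5 - (-6 - 1*(-3))) = -(5 - (-6 + 3)) = -(5 - 1*(-3)) = -(5 + 3) = -1*8 = -8)
(-30273 + C(154))/(-32484 + 20935) = (-30273 - 8)/(-32484 + 20935) = -30281/(-11549) = -30281*(-1/11549) = 30281/11549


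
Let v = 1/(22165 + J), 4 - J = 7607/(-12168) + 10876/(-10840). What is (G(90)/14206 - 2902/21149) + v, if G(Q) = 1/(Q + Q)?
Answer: -2711653571507050987651/19768360548731544801720 ≈ -0.13717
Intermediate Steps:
G(Q) = 1/(2*Q)
J = 92800441/16487640 (J = 4 - (7607/(-12168) + 10876/(-10840)) = 4 - (7607*(-1/12168) + 10876*(-1/10840)) = 4 - (-7607/12168 - 2719/2710) = 4 - 1*(-26849881/16487640) = 4 + 26849881/16487640 = 92800441/16487640 ≈ 5.6285)
v = 16487640/365541341041 (v = 1/(22165 + 92800441/16487640) = 1/(365541341041/16487640) = 16487640/365541341041 ≈ 4.5105e-5)
(G(90)/14206 - 2902/21149) + v = (((1/2)/90)/14206 - 2902/21149) + 16487640/365541341041 = (((1/2)*(1/90))*(1/14206) - 2902*1/21149) + 16487640/365541341041 = ((1/180)*(1/14206) - 2902/21149) + 16487640/365541341041 = (1/2557080 - 2902/21149) + 16487640/365541341041 = -7420625011/54079684920 + 16487640/365541341041 = -2711653571507050987651/19768360548731544801720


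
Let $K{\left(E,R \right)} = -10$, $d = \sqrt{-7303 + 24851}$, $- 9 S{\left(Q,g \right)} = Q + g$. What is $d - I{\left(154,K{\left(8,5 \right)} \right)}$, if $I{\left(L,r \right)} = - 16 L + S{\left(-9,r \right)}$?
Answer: $\frac{22157}{9} + 2 \sqrt{4387} \approx 2594.4$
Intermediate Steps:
$S{\left(Q,g \right)} = - \frac{Q}{9} - \frac{g}{9}$ ($S{\left(Q,g \right)} = - \frac{Q + g}{9} = - \frac{Q}{9} - \frac{g}{9}$)
$d = 2 \sqrt{4387}$ ($d = \sqrt{17548} = 2 \sqrt{4387} \approx 132.47$)
$I{\left(L,r \right)} = 1 - 16 L - \frac{r}{9}$ ($I{\left(L,r \right)} = - 16 L - \left(-1 + \frac{r}{9}\right) = 1 - 16 L - \frac{r}{9}$)
$d - I{\left(154,K{\left(8,5 \right)} \right)} = 2 \sqrt{4387} - \left(1 - 2464 - - \frac{10}{9}\right) = 2 \sqrt{4387} - \left(1 - 2464 + \frac{10}{9}\right) = 2 \sqrt{4387} - - \frac{22157}{9} = 2 \sqrt{4387} + \frac{22157}{9} = \frac{22157}{9} + 2 \sqrt{4387}$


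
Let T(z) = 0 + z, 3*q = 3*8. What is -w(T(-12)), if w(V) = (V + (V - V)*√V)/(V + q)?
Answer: -3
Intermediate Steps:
q = 8 (q = (3*8)/3 = (⅓)*24 = 8)
T(z) = z
w(V) = V/(8 + V) (w(V) = (V + (V - V)*√V)/(V + 8) = (V + 0*√V)/(8 + V) = (V + 0)/(8 + V) = V/(8 + V))
-w(T(-12)) = -(-12)/(8 - 12) = -(-12)/(-4) = -(-12)*(-1)/4 = -1*3 = -3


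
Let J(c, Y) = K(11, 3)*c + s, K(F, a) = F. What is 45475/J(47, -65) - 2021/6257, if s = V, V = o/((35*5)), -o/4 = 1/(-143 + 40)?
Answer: 5109947221366/58308538753 ≈ 87.636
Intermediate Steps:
o = 4/103 (o = -4/(-143 + 40) = -4/(-103) = -4*(-1/103) = 4/103 ≈ 0.038835)
V = 4/18025 (V = 4/(103*((35*5))) = (4/103)/175 = (4/103)*(1/175) = 4/18025 ≈ 0.00022191)
s = 4/18025 ≈ 0.00022191
J(c, Y) = 4/18025 + 11*c (J(c, Y) = 11*c + 4/18025 = 4/18025 + 11*c)
45475/J(47, -65) - 2021/6257 = 45475/(4/18025 + 11*47) - 2021/6257 = 45475/(4/18025 + 517) - 2021*1/6257 = 45475/(9318929/18025) - 2021/6257 = 45475*(18025/9318929) - 2021/6257 = 819686875/9318929 - 2021/6257 = 5109947221366/58308538753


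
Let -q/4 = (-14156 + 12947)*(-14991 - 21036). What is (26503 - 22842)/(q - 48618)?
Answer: -3661/174275190 ≈ -2.1007e-5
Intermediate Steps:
q = -174226572 (q = -4*(-14156 + 12947)*(-14991 - 21036) = -(-4836)*(-36027) = -4*43556643 = -174226572)
(26503 - 22842)/(q - 48618) = (26503 - 22842)/(-174226572 - 48618) = 3661/(-174275190) = 3661*(-1/174275190) = -3661/174275190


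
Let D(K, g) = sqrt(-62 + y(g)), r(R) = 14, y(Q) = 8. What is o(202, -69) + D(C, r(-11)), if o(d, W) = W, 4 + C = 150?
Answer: -69 + 3*I*sqrt(6) ≈ -69.0 + 7.3485*I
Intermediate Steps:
C = 146 (C = -4 + 150 = 146)
D(K, g) = 3*I*sqrt(6) (D(K, g) = sqrt(-62 + 8) = sqrt(-54) = 3*I*sqrt(6))
o(202, -69) + D(C, r(-11)) = -69 + 3*I*sqrt(6)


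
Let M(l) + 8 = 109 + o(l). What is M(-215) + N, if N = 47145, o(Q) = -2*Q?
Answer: 47676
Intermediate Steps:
M(l) = 101 - 2*l (M(l) = -8 + (109 - 2*l) = 101 - 2*l)
M(-215) + N = (101 - 2*(-215)) + 47145 = (101 + 430) + 47145 = 531 + 47145 = 47676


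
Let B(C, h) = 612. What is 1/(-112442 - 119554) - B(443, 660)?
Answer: -141981553/231996 ≈ -612.00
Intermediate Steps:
1/(-112442 - 119554) - B(443, 660) = 1/(-112442 - 119554) - 1*612 = 1/(-231996) - 612 = -1/231996 - 612 = -141981553/231996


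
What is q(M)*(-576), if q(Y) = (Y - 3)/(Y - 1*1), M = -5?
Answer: -768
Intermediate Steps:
q(Y) = (-3 + Y)/(-1 + Y) (q(Y) = (-3 + Y)/(Y - 1) = (-3 + Y)/(-1 + Y))
q(M)*(-576) = ((-3 - 5)/(-1 - 5))*(-576) = (-8/(-6))*(-576) = -1/6*(-8)*(-576) = (4/3)*(-576) = -768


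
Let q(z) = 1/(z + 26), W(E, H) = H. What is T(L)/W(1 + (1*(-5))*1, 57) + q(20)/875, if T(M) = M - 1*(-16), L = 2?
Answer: 241519/764750 ≈ 0.31581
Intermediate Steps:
q(z) = 1/(26 + z)
T(M) = 16 + M (T(M) = M + 16 = 16 + M)
T(L)/W(1 + (1*(-5))*1, 57) + q(20)/875 = (16 + 2)/57 + 1/((26 + 20)*875) = 18*(1/57) + (1/875)/46 = 6/19 + (1/46)*(1/875) = 6/19 + 1/40250 = 241519/764750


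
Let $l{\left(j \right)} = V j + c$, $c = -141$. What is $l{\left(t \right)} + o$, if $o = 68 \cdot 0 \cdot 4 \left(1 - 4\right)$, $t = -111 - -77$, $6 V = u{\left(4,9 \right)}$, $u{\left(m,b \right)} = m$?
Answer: $- \frac{491}{3} \approx -163.67$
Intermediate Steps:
$V = \frac{2}{3}$ ($V = \frac{1}{6} \cdot 4 = \frac{2}{3} \approx 0.66667$)
$t = -34$ ($t = -111 + 77 = -34$)
$o = 0$ ($o = 68 \cdot 0 \left(-3\right) = 68 \cdot 0 = 0$)
$l{\left(j \right)} = -141 + \frac{2 j}{3}$ ($l{\left(j \right)} = \frac{2 j}{3} - 141 = -141 + \frac{2 j}{3}$)
$l{\left(t \right)} + o = \left(-141 + \frac{2}{3} \left(-34\right)\right) + 0 = \left(-141 - \frac{68}{3}\right) + 0 = - \frac{491}{3} + 0 = - \frac{491}{3}$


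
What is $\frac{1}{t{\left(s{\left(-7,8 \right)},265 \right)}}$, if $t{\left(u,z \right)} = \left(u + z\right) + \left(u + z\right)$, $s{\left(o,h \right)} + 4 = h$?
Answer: $\frac{1}{538} \approx 0.0018587$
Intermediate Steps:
$s{\left(o,h \right)} = -4 + h$
$t{\left(u,z \right)} = 2 u + 2 z$
$\frac{1}{t{\left(s{\left(-7,8 \right)},265 \right)}} = \frac{1}{2 \left(-4 + 8\right) + 2 \cdot 265} = \frac{1}{2 \cdot 4 + 530} = \frac{1}{8 + 530} = \frac{1}{538}$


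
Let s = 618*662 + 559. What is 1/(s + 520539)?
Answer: 1/930214 ≈ 1.0750e-6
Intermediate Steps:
s = 409675 (s = 409116 + 559 = 409675)
1/(s + 520539) = 1/(409675 + 520539) = 1/930214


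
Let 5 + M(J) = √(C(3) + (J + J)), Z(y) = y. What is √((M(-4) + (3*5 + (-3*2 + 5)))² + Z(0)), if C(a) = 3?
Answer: 9 + I*√5 ≈ 9.0 + 2.2361*I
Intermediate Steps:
M(J) = -5 + √(3 + 2*J) (M(J) = -5 + √(3 + (J + J)) = -5 + √(3 + 2*J))
√((M(-4) + (3*5 + (-3*2 + 5)))² + Z(0)) = √(((-5 + √(3 + 2*(-4))) + (3*5 + (-3*2 + 5)))² + 0) = √(((-5 + √(3 - 8)) + (15 + (-6 + 5)))² + 0) = √(((-5 + √(-5)) + (15 - 1))² + 0) = √(((-5 + I*√5) + 14)² + 0) = √((9 + I*√5)² + 0) = √((9 + I*√5)²) = 9 + I*√5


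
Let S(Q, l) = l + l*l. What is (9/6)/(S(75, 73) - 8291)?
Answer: -1/1926 ≈ -0.00051921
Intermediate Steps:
S(Q, l) = l + l²
(9/6)/(S(75, 73) - 8291) = (9/6)/(73*(1 + 73) - 8291) = (9*(⅙))/(73*74 - 8291) = (3/2)/(5402 - 8291) = (3/2)/(-2889) = -1/2889*3/2 = -1/1926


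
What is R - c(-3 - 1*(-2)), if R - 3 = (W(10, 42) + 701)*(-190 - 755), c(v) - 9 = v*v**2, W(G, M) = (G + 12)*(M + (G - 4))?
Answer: -1660370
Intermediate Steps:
W(G, M) = (12 + G)*(-4 + G + M) (W(G, M) = (12 + G)*(M + (-4 + G)) = (12 + G)*(-4 + G + M))
c(v) = 9 + v**3 (c(v) = 9 + v*v**2 = 9 + v**3)
R = -1660362 (R = 3 + ((-48 + 10**2 + 8*10 + 12*42 + 10*42) + 701)*(-190 - 755) = 3 + ((-48 + 100 + 80 + 504 + 420) + 701)*(-945) = 3 + (1056 + 701)*(-945) = 3 + 1757*(-945) = 3 - 1660365 = -1660362)
R - c(-3 - 1*(-2)) = -1660362 - (9 + (-3 - 1*(-2))**3) = -1660362 - (9 + (-3 + 2)**3) = -1660362 - (9 + (-1)**3) = -1660362 - (9 - 1) = -1660362 - 1*8 = -1660362 - 8 = -1660370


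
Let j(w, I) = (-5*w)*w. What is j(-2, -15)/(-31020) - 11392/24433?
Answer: -17644559/37895583 ≈ -0.46561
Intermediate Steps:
j(w, I) = -5*w**2
j(-2, -15)/(-31020) - 11392/24433 = -5*(-2)**2/(-31020) - 11392/24433 = -5*4*(-1/31020) - 11392*1/24433 = -20*(-1/31020) - 11392/24433 = 1/1551 - 11392/24433 = -17644559/37895583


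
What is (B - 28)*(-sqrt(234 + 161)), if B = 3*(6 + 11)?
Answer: -23*sqrt(395) ≈ -457.12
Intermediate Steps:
B = 51 (B = 3*17 = 51)
(B - 28)*(-sqrt(234 + 161)) = (51 - 28)*(-sqrt(234 + 161)) = 23*(-sqrt(395)) = -23*sqrt(395)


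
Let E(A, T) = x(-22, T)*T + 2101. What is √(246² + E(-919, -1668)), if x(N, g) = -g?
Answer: I*√2719607 ≈ 1649.1*I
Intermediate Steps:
E(A, T) = 2101 - T² (E(A, T) = (-T)*T + 2101 = -T² + 2101 = 2101 - T²)
√(246² + E(-919, -1668)) = √(246² + (2101 - 1*(-1668)²)) = √(60516 + (2101 - 1*2782224)) = √(60516 + (2101 - 2782224)) = √(60516 - 2780123) = √(-2719607) = I*√2719607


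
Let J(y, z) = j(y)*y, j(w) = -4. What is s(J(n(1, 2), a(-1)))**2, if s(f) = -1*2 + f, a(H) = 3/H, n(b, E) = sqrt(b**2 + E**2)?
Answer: 84 + 16*sqrt(5) ≈ 119.78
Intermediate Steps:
n(b, E) = sqrt(E**2 + b**2)
J(y, z) = -4*y
s(f) = -2 + f
s(J(n(1, 2), a(-1)))**2 = (-2 - 4*sqrt(2**2 + 1**2))**2 = (-2 - 4*sqrt(4 + 1))**2 = (-2 - 4*sqrt(5))**2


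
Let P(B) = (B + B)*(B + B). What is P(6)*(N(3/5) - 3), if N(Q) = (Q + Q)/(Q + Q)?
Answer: -288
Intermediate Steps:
P(B) = 4*B**2 (P(B) = (2*B)*(2*B) = 4*B**2)
N(Q) = 1 (N(Q) = (2*Q)/((2*Q)) = (2*Q)*(1/(2*Q)) = 1)
P(6)*(N(3/5) - 3) = (4*6**2)*(1 - 3) = (4*36)*(-2) = 144*(-2) = -288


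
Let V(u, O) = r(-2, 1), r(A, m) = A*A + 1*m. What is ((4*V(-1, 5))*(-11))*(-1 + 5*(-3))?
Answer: 3520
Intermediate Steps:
r(A, m) = m + A**2 (r(A, m) = A**2 + m = m + A**2)
V(u, O) = 5 (V(u, O) = 1 + (-2)**2 = 1 + 4 = 5)
((4*V(-1, 5))*(-11))*(-1 + 5*(-3)) = ((4*5)*(-11))*(-1 + 5*(-3)) = (20*(-11))*(-1 - 15) = -220*(-16) = 3520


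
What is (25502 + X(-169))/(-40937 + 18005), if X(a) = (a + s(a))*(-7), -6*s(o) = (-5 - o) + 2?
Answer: -20159/17199 ≈ -1.1721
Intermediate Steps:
s(o) = ½ + o/6 (s(o) = -((-5 - o) + 2)/6 = -(-3 - o)/6 = ½ + o/6)
X(a) = -7/2 - 49*a/6 (X(a) = (a + (½ + a/6))*(-7) = (½ + 7*a/6)*(-7) = -7/2 - 49*a/6)
(25502 + X(-169))/(-40937 + 18005) = (25502 + (-7/2 - 49/6*(-169)))/(-40937 + 18005) = (25502 + (-7/2 + 8281/6))/(-22932) = (25502 + 4130/3)*(-1/22932) = (80636/3)*(-1/22932) = -20159/17199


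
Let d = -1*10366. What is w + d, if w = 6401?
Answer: -3965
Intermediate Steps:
d = -10366
w + d = 6401 - 10366 = -3965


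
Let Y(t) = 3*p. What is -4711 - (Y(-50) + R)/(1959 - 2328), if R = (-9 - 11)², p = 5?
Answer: -1737944/369 ≈ -4709.9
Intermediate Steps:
Y(t) = 15 (Y(t) = 3*5 = 15)
R = 400 (R = (-20)² = 400)
-4711 - (Y(-50) + R)/(1959 - 2328) = -4711 - (15 + 400)/(1959 - 2328) = -4711 - 415/(-369) = -4711 - 415*(-1)/369 = -4711 - 1*(-415/369) = -4711 + 415/369 = -1737944/369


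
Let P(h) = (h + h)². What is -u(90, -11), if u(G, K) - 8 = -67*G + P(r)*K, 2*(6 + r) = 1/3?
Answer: 67673/9 ≈ 7519.2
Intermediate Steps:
r = -35/6 (r = -6 + (½)/3 = -6 + (½)*(⅓) = -6 + ⅙ = -35/6 ≈ -5.8333)
P(h) = 4*h² (P(h) = (2*h)² = 4*h²)
u(G, K) = 8 - 67*G + 1225*K/9 (u(G, K) = 8 + (-67*G + (4*(-35/6)²)*K) = 8 + (-67*G + (4*(1225/36))*K) = 8 + (-67*G + 1225*K/9) = 8 - 67*G + 1225*K/9)
-u(90, -11) = -(8 - 67*90 + (1225/9)*(-11)) = -(8 - 6030 - 13475/9) = -1*(-67673/9) = 67673/9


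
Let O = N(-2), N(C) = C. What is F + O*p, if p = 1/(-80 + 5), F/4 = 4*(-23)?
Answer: -27598/75 ≈ -367.97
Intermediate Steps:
F = -368 (F = 4*(4*(-23)) = 4*(-92) = -368)
p = -1/75 (p = 1/(-75) = -1/75 ≈ -0.013333)
O = -2
F + O*p = -368 - 2*(-1/75) = -368 + 2/75 = -27598/75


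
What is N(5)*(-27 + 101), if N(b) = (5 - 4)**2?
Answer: 74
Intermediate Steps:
N(b) = 1 (N(b) = 1**2 = 1)
N(5)*(-27 + 101) = 1*(-27 + 101) = 1*74 = 74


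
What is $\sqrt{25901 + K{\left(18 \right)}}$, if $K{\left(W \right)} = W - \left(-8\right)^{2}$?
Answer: $\sqrt{25855} \approx 160.79$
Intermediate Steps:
$K{\left(W \right)} = -64 + W$ ($K{\left(W \right)} = W - 64 = -64 + W$)
$\sqrt{25901 + K{\left(18 \right)}} = \sqrt{25901 + \left(-64 + 18\right)} = \sqrt{25901 - 46} = \sqrt{25855}$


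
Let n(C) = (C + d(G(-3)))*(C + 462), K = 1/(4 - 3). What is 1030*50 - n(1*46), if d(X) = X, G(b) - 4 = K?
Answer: 25592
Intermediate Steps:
K = 1 (K = 1/1 = 1)
G(b) = 5 (G(b) = 4 + 1 = 5)
n(C) = (5 + C)*(462 + C) (n(C) = (C + 5)*(C + 462) = (5 + C)*(462 + C))
1030*50 - n(1*46) = 1030*50 - (2310 + (1*46)**2 + 467*(1*46)) = 51500 - (2310 + 46**2 + 467*46) = 51500 - (2310 + 2116 + 21482) = 51500 - 1*25908 = 51500 - 25908 = 25592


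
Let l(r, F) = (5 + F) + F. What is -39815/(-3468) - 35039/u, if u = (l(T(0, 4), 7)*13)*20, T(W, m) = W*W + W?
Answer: 4698178/1070745 ≈ 4.3878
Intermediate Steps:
T(W, m) = W + W² (T(W, m) = W² + W = W + W²)
l(r, F) = 5 + 2*F
u = 4940 (u = ((5 + 2*7)*13)*20 = ((5 + 14)*13)*20 = (19*13)*20 = 247*20 = 4940)
-39815/(-3468) - 35039/u = -39815/(-3468) - 35039/4940 = -39815*(-1/3468) - 35039*1/4940 = 39815/3468 - 35039/4940 = 4698178/1070745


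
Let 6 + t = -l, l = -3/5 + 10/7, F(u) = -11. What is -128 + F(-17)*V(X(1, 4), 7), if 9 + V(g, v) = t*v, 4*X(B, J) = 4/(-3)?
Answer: 2484/5 ≈ 496.80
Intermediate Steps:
X(B, J) = -⅓ (X(B, J) = (4/(-3))/4 = (4*(-⅓))/4 = (¼)*(-4/3) = -⅓)
l = 29/35 (l = -3*⅕ + 10*(⅐) = -⅗ + 10/7 = 29/35 ≈ 0.82857)
t = -239/35 (t = -6 - 1*29/35 = -6 - 29/35 = -239/35 ≈ -6.8286)
V(g, v) = -9 - 239*v/35
-128 + F(-17)*V(X(1, 4), 7) = -128 - 11*(-9 - 239/35*7) = -128 - 11*(-9 - 239/5) = -128 - 11*(-284/5) = -128 + 3124/5 = 2484/5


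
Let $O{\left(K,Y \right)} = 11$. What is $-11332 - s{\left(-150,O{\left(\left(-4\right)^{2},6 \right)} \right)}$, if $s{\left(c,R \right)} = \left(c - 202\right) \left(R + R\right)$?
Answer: $-3588$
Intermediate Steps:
$s{\left(c,R \right)} = 2 R \left(-202 + c\right)$ ($s{\left(c,R \right)} = \left(-202 + c\right) 2 R = 2 R \left(-202 + c\right)$)
$-11332 - s{\left(-150,O{\left(\left(-4\right)^{2},6 \right)} \right)} = -11332 - 2 \cdot 11 \left(-202 - 150\right) = -11332 - 2 \cdot 11 \left(-352\right) = -11332 - -7744 = -11332 + 7744 = -3588$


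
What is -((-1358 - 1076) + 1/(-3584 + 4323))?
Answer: 1798725/739 ≈ 2434.0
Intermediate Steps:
-((-1358 - 1076) + 1/(-3584 + 4323)) = -(-2434 + 1/739) = -1*(-1798725/739) = 1798725/739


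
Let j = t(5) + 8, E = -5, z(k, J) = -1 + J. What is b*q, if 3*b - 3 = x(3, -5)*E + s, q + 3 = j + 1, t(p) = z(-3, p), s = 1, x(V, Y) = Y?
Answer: 290/3 ≈ 96.667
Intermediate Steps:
t(p) = -1 + p
j = 12 (j = (-1 + 5) + 8 = 4 + 8 = 12)
q = 10 (q = -3 + (12 + 1) = -3 + 13 = 10)
b = 29/3 (b = 1 + (-5*(-5) + 1)/3 = 1 + (25 + 1)/3 = 1 + (⅓)*26 = 1 + 26/3 = 29/3 ≈ 9.6667)
b*q = (29/3)*10 = 290/3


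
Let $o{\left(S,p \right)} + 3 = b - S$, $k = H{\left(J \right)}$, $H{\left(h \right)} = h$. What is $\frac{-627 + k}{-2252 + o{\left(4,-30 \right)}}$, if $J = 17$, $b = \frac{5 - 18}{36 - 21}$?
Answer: $\frac{4575}{16949} \approx 0.26993$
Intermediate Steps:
$b = - \frac{13}{15} \approx -0.86667$
$k = 17$
$o{\left(S,p \right)} = - \frac{58}{15} - S$ ($o{\left(S,p \right)} = -3 - \left(\frac{13}{15} + S\right) = - \frac{58}{15} - S$)
$\frac{-627 + k}{-2252 + o{\left(4,-30 \right)}} = \frac{-627 + 17}{-2252 - \frac{118}{15}} = - \frac{610}{-2252 - \frac{118}{15}} = - \frac{610}{- \frac{33898}{15}} = \left(-610\right) \left(- \frac{15}{33898}\right) = \frac{4575}{16949}$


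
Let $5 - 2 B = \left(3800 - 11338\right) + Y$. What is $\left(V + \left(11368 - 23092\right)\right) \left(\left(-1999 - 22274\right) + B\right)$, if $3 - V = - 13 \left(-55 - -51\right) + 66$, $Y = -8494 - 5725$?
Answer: $158547888$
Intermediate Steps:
$Y = -14219$ ($Y = -8494 - 5725 = -14219$)
$V = -115$ ($V = 3 - \left(- 13 \left(-55 - -51\right) + 66\right) = 3 - \left(- 13 \left(-55 + 51\right) + 66\right) = 3 - \left(\left(-13\right) \left(-4\right) + 66\right) = 3 - \left(52 + 66\right) = 3 - 118 = -115$)
$B = 10881$ ($B = \frac{5}{2} - \frac{\left(3800 - 11338\right) - 14219}{2} = \frac{5}{2} - \frac{-7538 - 14219}{2} = \frac{5}{2} - - \frac{21757}{2} = \frac{5}{2} + \frac{21757}{2} = 10881$)
$\left(V + \left(11368 - 23092\right)\right) \left(\left(-1999 - 22274\right) + B\right) = \left(-115 + \left(11368 - 23092\right)\right) \left(\left(-1999 - 22274\right) + 10881\right) = \left(-115 - 11724\right) \left(-24273 + 10881\right) = \left(-11839\right) \left(-13392\right) = 158547888$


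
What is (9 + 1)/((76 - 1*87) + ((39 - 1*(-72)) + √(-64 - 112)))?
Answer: 125/1272 - 5*I*√11/1272 ≈ 0.09827 - 0.013037*I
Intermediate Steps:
(9 + 1)/((76 - 1*87) + ((39 - 1*(-72)) + √(-64 - 112))) = 10/((76 - 87) + ((39 + 72) + √(-176))) = 10/(-11 + (111 + 4*I*√11)) = 10/(100 + 4*I*√11)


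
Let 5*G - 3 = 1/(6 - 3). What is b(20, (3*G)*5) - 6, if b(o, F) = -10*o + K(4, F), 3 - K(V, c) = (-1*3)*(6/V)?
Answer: -397/2 ≈ -198.50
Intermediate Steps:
K(V, c) = 3 + 18/V (K(V, c) = 3 - (-1*3)*6/V = 3 - (-3)*6/V = 3 - (-18)/V = 3 + 18/V)
G = 2/3 (G = 3/5 + 1/(5*(6 - 3)) = 3/5 + (1/5)/3 = 3/5 + (1/5)*(1/3) = 3/5 + 1/15 = 2/3 ≈ 0.66667)
b(o, F) = 15/2 - 10*o (b(o, F) = -10*o + (3 + 18/4) = -10*o + (3 + 18*(1/4)) = -10*o + (3 + 9/2) = -10*o + 15/2 = 15/2 - 10*o)
b(20, (3*G)*5) - 6 = (15/2 - 10*20) - 6 = (15/2 - 200) - 6 = -385/2 - 6 = -397/2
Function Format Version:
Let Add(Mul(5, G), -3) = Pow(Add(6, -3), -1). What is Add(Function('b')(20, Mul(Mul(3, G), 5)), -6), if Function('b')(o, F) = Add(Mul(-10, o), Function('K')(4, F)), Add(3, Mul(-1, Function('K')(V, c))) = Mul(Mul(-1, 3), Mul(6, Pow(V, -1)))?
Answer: Rational(-397, 2) ≈ -198.50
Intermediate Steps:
Function('K')(V, c) = Add(3, Mul(18, Pow(V, -1))) (Function('K')(V, c) = Add(3, Mul(-1, Mul(Mul(-1, 3), Mul(6, Pow(V, -1))))) = Add(3, Mul(-1, Mul(-3, Mul(6, Pow(V, -1))))) = Add(3, Mul(-1, Mul(-18, Pow(V, -1)))) = Add(3, Mul(18, Pow(V, -1))))
G = Rational(2, 3) (G = Add(Rational(3, 5), Mul(Rational(1, 5), Pow(Add(6, -3), -1))) = Add(Rational(3, 5), Mul(Rational(1, 5), Pow(3, -1))) = Add(Rational(3, 5), Mul(Rational(1, 5), Rational(1, 3))) = Add(Rational(3, 5), Rational(1, 15)) = Rational(2, 3) ≈ 0.66667)
Function('b')(o, F) = Add(Rational(15, 2), Mul(-10, o)) (Function('b')(o, F) = Add(Mul(-10, o), Add(3, Mul(18, Pow(4, -1)))) = Add(Mul(-10, o), Add(3, Mul(18, Rational(1, 4)))) = Add(Mul(-10, o), Add(3, Rational(9, 2))) = Add(Mul(-10, o), Rational(15, 2)) = Add(Rational(15, 2), Mul(-10, o)))
Add(Function('b')(20, Mul(Mul(3, G), 5)), -6) = Add(Add(Rational(15, 2), Mul(-10, 20)), -6) = Add(Add(Rational(15, 2), -200), -6) = Add(Rational(-385, 2), -6) = Rational(-397, 2)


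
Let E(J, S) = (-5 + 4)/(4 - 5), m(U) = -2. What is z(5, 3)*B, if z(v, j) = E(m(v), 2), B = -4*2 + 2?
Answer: -6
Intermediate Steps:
E(J, S) = 1 (E(J, S) = -1/(-1) = -1*(-1) = 1)
B = -6 (B = -8 + 2 = -6)
z(v, j) = 1
z(5, 3)*B = 1*(-6) = -6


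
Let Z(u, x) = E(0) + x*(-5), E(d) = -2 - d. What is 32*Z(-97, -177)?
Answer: 28256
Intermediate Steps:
Z(u, x) = -2 - 5*x (Z(u, x) = (-2 - 1*0) + x*(-5) = (-2 + 0) - 5*x = -2 - 5*x)
32*Z(-97, -177) = 32*(-2 - 5*(-177)) = 32*(-2 + 885) = 32*883 = 28256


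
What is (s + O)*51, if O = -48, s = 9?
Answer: -1989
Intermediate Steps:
(s + O)*51 = (9 - 48)*51 = -39*51 = -1989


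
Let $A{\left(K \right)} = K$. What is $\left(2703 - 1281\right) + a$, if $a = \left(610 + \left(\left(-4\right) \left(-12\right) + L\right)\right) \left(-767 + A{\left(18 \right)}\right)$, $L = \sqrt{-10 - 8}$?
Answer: $-491420 - 2247 i \sqrt{2} \approx -4.9142 \cdot 10^{5} - 3177.7 i$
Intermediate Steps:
$L = 3 i \sqrt{2}$ ($L = \sqrt{-18} = 3 i \sqrt{2} \approx 4.2426 i$)
$a = -492842 - 2247 i \sqrt{2}$ ($a = \left(610 + \left(\left(-4\right) \left(-12\right) + 3 i \sqrt{2}\right)\right) \left(-767 + 18\right) = \left(610 + \left(48 + 3 i \sqrt{2}\right)\right) \left(-749\right) = \left(658 + 3 i \sqrt{2}\right) \left(-749\right) = -492842 - 2247 i \sqrt{2} \approx -4.9284 \cdot 10^{5} - 3177.7 i$)
$\left(2703 - 1281\right) + a = \left(2703 - 1281\right) - \left(492842 + 2247 i \sqrt{2}\right) = 1422 - \left(492842 + 2247 i \sqrt{2}\right) = -491420 - 2247 i \sqrt{2}$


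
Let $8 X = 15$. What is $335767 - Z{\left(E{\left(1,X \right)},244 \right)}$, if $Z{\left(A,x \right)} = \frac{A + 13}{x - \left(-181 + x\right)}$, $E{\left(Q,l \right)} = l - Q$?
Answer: $\frac{486190505}{1448} \approx 3.3577 \cdot 10^{5}$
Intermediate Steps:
$X = \frac{15}{8}$ ($X = \frac{1}{8} \cdot 15 = \frac{15}{8} \approx 1.875$)
$Z{\left(A,x \right)} = \frac{13}{181} + \frac{A}{181}$ ($Z{\left(A,x \right)} = \frac{13 + A}{181} = \left(13 + A\right) \frac{1}{181} = \frac{13}{181} + \frac{A}{181}$)
$335767 - Z{\left(E{\left(1,X \right)},244 \right)} = 335767 - \left(\frac{13}{181} + \frac{\frac{15}{8} - 1}{181}\right) = 335767 - \left(\frac{13}{181} + \frac{1}{181} \cdot \frac{7}{8}\right) = 335767 - \left(\frac{13}{181} + \frac{7}{1448}\right) = 335767 - \frac{111}{1448} = \frac{486190505}{1448}$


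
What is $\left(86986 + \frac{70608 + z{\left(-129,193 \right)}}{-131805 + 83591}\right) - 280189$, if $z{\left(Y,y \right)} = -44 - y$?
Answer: $- \frac{9315159813}{48214} \approx -1.932 \cdot 10^{5}$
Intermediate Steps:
$\left(86986 + \frac{70608 + z{\left(-129,193 \right)}}{-131805 + 83591}\right) - 280189 = \left(86986 + \frac{70608 - 237}{-131805 + 83591}\right) - 280189 = \left(86986 + \frac{70608 - 237}{-48214}\right) - 280189 = \left(86986 + \left(70608 - 237\right) \left(- \frac{1}{48214}\right)\right) - 280189 = \left(86986 + 70371 \left(- \frac{1}{48214}\right)\right) - 280189 = \left(86986 - \frac{70371}{48214}\right) - 280189 = \frac{4193872633}{48214} - 280189 = - \frac{9315159813}{48214}$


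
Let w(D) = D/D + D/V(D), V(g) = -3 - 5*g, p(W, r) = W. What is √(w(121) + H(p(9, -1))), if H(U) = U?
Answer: √226442/152 ≈ 3.1307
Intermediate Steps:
w(D) = 1 + D/(-3 - 5*D) (w(D) = D/D + D/(-3 - 5*D) = 1 + D/(-3 - 5*D))
√(w(121) + H(p(9, -1))) = √((3 + 4*121)/(3 + 5*121) + 9) = √((3 + 484)/(3 + 605) + 9) = √(487/608 + 9) = √(5959/608) = √226442/152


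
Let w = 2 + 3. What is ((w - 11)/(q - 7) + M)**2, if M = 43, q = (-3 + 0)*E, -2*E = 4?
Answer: 2401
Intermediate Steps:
w = 5
E = -2 (E = -1/2*4 = -2)
q = 6 (q = (-3 + 0)*(-2) = -3*(-2) = 6)
((w - 11)/(q - 7) + M)**2 = ((5 - 11)/(6 - 7) + 43)**2 = (-6/(-1) + 43)**2 = (-6*(-1) + 43)**2 = (6 + 43)**2 = 49**2 = 2401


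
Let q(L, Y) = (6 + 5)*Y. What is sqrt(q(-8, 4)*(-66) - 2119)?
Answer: I*sqrt(5023) ≈ 70.873*I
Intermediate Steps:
q(L, Y) = 11*Y
sqrt(q(-8, 4)*(-66) - 2119) = sqrt((11*4)*(-66) - 2119) = sqrt(44*(-66) - 2119) = sqrt(-2904 - 2119) = sqrt(-5023) = I*sqrt(5023)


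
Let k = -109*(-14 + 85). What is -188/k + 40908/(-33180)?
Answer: -3694633/3056905 ≈ -1.2086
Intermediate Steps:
k = -7739 (k = -109*71 = -7739)
-188/k + 40908/(-33180) = -188/(-7739) + 40908/(-33180) = -188*(-1/7739) + 40908*(-1/33180) = 188/7739 - 487/395 = -3694633/3056905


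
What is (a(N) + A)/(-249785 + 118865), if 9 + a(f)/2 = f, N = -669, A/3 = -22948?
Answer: 585/1091 ≈ 0.53621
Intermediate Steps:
A = -68844 (A = 3*(-22948) = -68844)
a(f) = -18 + 2*f
(a(N) + A)/(-249785 + 118865) = ((-18 + 2*(-669)) - 68844)/(-249785 + 118865) = ((-18 - 1338) - 68844)/(-130920) = (-1356 - 68844)*(-1/130920) = -70200*(-1/130920) = 585/1091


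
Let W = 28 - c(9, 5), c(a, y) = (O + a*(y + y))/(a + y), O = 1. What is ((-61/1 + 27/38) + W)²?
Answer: 543169/361 ≈ 1504.6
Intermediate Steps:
c(a, y) = (1 + 2*a*y)/(a + y) (c(a, y) = (1 + a*(y + y))/(a + y) = (1 + a*(2*y))/(a + y) = (1 + 2*a*y)/(a + y))
W = 43/2 (W = 28 - (1 + 2*9*5)/(9 + 5) = 28 - (1 + 90)/14 = 28 - 91/14 = 28 - 1*13/2 = 28 - 13/2 = 43/2 ≈ 21.500)
((-61/1 + 27/38) + W)² = ((-61/1 + 27/38) + 43/2)² = ((-61*1 + 27*(1/38)) + 43/2)² = ((-61 + 27/38) + 43/2)² = (-2291/38 + 43/2)² = (-737/19)² = 543169/361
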